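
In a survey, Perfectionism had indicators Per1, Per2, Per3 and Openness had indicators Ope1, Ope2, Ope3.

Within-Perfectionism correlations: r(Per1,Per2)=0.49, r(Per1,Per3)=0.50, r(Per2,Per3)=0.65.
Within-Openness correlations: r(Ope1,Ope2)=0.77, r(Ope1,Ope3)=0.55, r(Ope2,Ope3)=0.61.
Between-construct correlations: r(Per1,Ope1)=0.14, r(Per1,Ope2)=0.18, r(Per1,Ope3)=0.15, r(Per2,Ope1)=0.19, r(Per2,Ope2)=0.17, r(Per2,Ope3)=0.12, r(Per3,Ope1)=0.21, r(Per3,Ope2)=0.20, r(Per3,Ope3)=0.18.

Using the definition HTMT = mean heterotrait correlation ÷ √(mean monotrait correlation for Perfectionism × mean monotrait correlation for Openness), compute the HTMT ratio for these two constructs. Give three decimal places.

Between-construct mean = 1.54/9 = 0.1711.
Mean within-Per = 1.64/3 = 0.5467; mean within-Ope = 1.93/3 = 0.6433.
Geometric mean = √(0.5467 × 0.6433) = 0.5930.
HTMT = 0.1711 / 0.5930 = 0.289.

0.289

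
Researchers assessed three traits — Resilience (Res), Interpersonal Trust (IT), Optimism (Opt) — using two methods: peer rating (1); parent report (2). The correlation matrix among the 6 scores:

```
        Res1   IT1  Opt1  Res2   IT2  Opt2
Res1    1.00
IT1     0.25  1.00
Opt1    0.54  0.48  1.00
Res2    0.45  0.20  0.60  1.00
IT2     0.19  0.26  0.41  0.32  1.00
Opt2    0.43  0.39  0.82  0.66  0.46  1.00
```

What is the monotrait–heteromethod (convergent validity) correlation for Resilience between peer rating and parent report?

0.45

Same trait (Res), different methods: r(Res1, Res2) = 0.45.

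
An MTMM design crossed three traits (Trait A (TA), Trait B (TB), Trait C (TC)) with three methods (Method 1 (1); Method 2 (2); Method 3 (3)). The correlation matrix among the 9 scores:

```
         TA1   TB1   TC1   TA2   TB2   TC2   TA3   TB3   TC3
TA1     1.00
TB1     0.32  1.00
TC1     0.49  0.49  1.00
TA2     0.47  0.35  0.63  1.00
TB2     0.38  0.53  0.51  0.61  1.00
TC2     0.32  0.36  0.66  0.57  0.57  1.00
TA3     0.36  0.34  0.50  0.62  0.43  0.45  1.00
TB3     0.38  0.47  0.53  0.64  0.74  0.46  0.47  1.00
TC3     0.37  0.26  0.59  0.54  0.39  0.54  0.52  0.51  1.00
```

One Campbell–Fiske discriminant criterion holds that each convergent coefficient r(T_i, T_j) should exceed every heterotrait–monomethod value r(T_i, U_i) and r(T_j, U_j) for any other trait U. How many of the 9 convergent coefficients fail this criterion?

Each convergent coefficient versus the relevant comparison correlations:
TA (methods 1·2): 0.47 vs {0.32, 0.61, 0.49, 0.57} → fail.
TA (methods 1·3): 0.36 vs {0.32, 0.47, 0.49, 0.52} → fail.
TA (methods 2·3): 0.62 vs {0.61, 0.47, 0.57, 0.52} → pass.
TB (methods 1·2): 0.53 vs {0.32, 0.61, 0.49, 0.57} → fail.
TB (methods 1·3): 0.47 vs {0.32, 0.47, 0.49, 0.51} → fail.
TB (methods 2·3): 0.74 vs {0.61, 0.47, 0.57, 0.51} → pass.
TC (methods 1·2): 0.66 vs {0.49, 0.57, 0.49, 0.57} → pass.
TC (methods 1·3): 0.59 vs {0.49, 0.52, 0.49, 0.51} → pass.
TC (methods 2·3): 0.54 vs {0.57, 0.52, 0.57, 0.51} → fail.
5 of 9 fail.

5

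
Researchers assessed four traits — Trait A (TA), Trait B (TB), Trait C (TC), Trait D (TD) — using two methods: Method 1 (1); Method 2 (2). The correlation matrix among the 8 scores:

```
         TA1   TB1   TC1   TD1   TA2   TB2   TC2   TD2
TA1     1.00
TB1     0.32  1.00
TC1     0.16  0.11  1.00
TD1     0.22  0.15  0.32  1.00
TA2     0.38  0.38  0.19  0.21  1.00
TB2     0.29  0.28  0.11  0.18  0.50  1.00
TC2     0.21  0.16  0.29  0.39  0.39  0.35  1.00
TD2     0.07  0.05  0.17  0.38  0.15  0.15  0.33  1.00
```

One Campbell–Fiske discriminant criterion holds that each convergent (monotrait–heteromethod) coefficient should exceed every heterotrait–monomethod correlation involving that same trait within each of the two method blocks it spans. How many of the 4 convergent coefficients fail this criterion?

Each convergent coefficient versus the relevant comparison correlations:
TA (methods 1·2): 0.38 vs {0.32, 0.50, 0.16, 0.39, 0.22, 0.15} → fail.
TB (methods 1·2): 0.28 vs {0.32, 0.50, 0.11, 0.35, 0.15, 0.15} → fail.
TC (methods 1·2): 0.29 vs {0.16, 0.39, 0.11, 0.35, 0.32, 0.33} → fail.
TD (methods 1·2): 0.38 vs {0.22, 0.15, 0.15, 0.15, 0.32, 0.33} → pass.
3 of 4 fail.

3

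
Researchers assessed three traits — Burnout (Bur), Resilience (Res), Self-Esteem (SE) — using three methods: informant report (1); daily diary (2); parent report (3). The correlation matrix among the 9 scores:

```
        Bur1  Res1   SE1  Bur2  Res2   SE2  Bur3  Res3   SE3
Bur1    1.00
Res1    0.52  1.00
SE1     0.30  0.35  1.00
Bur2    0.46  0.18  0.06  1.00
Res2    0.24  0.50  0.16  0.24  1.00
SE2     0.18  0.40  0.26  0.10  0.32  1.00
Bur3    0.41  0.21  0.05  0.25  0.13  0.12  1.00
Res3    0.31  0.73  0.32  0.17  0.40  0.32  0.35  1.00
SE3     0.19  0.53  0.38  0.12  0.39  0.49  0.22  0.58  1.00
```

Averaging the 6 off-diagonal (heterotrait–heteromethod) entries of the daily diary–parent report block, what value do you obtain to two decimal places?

HTHM values (method 2 × method 3): 0.17, 0.12, 0.13, 0.39, 0.12, 0.32; mean = 1.25/6 = 0.21.

0.21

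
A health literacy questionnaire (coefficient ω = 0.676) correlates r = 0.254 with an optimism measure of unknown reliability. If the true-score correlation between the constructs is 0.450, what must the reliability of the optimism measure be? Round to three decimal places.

0.471

r_true = r_obs / √(r_xx · r_yy) ⇒ 0.450 = 0.254 / √(0.676 · r_yy).
√(0.676 · r_yy) = 0.254 / 0.450 = 0.5644; 0.676 · r_yy = 0.3185; r_yy = 0.3185 / 0.676 ≈ 0.471.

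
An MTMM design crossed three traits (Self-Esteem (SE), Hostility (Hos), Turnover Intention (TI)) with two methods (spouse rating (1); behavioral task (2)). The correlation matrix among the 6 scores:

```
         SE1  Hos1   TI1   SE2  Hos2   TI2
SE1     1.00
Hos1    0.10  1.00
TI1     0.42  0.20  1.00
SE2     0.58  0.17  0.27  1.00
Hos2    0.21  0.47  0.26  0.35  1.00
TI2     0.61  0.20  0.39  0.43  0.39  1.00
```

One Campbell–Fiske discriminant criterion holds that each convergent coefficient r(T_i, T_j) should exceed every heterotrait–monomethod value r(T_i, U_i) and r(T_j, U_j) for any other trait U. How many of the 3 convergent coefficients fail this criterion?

Each convergent coefficient versus the relevant comparison correlations:
SE (methods 1·2): 0.58 vs {0.10, 0.35, 0.42, 0.43} → pass.
Hos (methods 1·2): 0.47 vs {0.10, 0.35, 0.20, 0.39} → pass.
TI (methods 1·2): 0.39 vs {0.42, 0.43, 0.20, 0.39} → fail.
1 of 3 fail.

1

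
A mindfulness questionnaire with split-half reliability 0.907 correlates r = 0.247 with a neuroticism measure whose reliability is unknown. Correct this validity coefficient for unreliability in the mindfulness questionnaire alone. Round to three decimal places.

Single correction: r_c = r_obs / √r_xx = 0.247 / √0.907 = 0.247 / 0.9524 ≈ 0.259.

0.259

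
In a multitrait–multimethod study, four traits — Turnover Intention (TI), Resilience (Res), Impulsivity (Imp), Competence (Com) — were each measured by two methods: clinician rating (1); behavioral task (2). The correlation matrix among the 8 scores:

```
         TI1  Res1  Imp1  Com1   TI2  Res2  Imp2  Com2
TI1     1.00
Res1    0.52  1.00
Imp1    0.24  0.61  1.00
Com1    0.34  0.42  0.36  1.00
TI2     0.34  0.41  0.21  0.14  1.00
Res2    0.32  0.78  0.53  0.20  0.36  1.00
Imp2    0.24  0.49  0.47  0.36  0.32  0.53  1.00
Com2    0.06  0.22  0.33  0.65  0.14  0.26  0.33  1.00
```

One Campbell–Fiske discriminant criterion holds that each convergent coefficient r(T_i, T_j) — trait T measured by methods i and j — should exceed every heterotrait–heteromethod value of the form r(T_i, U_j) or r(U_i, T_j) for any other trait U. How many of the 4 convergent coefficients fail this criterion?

2

Each convergent coefficient versus the relevant comparison correlations:
TI (methods 1·2): 0.34 vs {0.32, 0.41, 0.24, 0.21, 0.06, 0.14} → fail.
Res (methods 1·2): 0.78 vs {0.41, 0.32, 0.49, 0.53, 0.22, 0.20} → pass.
Imp (methods 1·2): 0.47 vs {0.21, 0.24, 0.53, 0.49, 0.33, 0.36} → fail.
Com (methods 1·2): 0.65 vs {0.14, 0.06, 0.20, 0.22, 0.36, 0.33} → pass.
2 of 4 fail.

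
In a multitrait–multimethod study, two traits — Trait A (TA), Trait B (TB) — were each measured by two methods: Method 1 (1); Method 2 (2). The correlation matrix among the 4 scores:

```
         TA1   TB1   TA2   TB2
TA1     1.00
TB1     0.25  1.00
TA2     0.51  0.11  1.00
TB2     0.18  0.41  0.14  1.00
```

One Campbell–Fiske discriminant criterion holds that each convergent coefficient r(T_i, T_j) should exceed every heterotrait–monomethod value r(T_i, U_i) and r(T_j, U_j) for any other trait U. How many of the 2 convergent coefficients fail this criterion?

Each convergent coefficient versus the relevant comparison correlations:
TA (methods 1·2): 0.51 vs {0.25, 0.14} → pass.
TB (methods 1·2): 0.41 vs {0.25, 0.14} → pass.
0 of 2 fail.

0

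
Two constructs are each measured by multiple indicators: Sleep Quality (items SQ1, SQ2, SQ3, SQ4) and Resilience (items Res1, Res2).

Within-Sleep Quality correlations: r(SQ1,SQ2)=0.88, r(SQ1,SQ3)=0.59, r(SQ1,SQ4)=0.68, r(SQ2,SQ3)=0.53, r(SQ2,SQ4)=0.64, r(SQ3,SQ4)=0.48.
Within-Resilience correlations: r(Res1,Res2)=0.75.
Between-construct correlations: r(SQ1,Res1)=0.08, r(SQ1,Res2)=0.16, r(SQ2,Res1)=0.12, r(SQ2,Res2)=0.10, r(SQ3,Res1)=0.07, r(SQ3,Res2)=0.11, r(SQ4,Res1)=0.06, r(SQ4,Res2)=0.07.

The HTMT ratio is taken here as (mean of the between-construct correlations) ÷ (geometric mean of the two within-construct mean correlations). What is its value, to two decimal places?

0.14

Mean between = 0.77/8 = 0.0963.
Mean within-SQ = 3.80/6 = 0.6333; mean within-Res = 0.75/1 = 0.7500.
Geometric mean = √(0.6333 × 0.7500) = 0.6892.
HTMT = 0.0963 / 0.6892 = 0.14.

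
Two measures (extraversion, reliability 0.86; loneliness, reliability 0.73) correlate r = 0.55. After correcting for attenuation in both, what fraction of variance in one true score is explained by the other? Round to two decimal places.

0.48

Disattenuated r = 0.55 / √(0.86 × 0.73) = 0.55 / 0.7923 = 0.6942.
Shared true-score variance = 0.6942² = 0.4819 ≈ 0.48.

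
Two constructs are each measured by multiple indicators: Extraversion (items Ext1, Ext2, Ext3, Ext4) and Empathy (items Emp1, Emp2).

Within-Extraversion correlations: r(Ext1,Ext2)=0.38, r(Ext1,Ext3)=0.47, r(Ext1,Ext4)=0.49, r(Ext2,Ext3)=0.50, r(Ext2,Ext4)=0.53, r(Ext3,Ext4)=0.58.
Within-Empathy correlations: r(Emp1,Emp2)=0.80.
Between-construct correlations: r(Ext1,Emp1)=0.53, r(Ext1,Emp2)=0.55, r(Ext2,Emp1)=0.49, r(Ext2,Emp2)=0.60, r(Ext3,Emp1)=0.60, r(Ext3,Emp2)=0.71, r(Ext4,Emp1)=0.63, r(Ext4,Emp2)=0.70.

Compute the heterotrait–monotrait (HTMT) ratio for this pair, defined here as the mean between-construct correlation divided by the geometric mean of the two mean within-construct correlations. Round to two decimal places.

0.96

Between-construct mean = 4.81/8 = 0.6013.
Mean within-Ext = 2.95/6 = 0.4917; mean within-Emp = 0.80/1 = 0.8000.
Geometric mean = √(0.4917 × 0.8000) = 0.6272.
HTMT = 0.6013 / 0.6272 = 0.96.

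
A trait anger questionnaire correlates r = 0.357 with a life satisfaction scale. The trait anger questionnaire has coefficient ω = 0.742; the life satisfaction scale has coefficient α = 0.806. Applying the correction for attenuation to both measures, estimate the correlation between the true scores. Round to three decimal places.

r_true = r_obs / √(r_xx · r_yy) = 0.357 / √(0.742 × 0.806) = 0.357 / √0.598052 = 0.357 / 0.7733 ≈ 0.462.

0.462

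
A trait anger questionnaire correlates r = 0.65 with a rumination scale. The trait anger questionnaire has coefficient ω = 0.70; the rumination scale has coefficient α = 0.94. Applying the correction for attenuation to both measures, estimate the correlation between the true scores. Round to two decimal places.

0.80

r_true = r_obs / √(r_xx · r_yy) = 0.65 / √(0.70 × 0.94) = 0.65 / √0.6580 = 0.65 / 0.8112 ≈ 0.80.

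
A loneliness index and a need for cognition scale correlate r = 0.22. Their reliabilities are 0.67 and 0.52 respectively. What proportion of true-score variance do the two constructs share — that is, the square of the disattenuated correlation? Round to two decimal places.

0.14

Disattenuated r = 0.22 / √(0.67 × 0.52) = 0.22 / 0.5903 = 0.3727.
Shared true-score variance = 0.3727² = 0.1389 ≈ 0.14.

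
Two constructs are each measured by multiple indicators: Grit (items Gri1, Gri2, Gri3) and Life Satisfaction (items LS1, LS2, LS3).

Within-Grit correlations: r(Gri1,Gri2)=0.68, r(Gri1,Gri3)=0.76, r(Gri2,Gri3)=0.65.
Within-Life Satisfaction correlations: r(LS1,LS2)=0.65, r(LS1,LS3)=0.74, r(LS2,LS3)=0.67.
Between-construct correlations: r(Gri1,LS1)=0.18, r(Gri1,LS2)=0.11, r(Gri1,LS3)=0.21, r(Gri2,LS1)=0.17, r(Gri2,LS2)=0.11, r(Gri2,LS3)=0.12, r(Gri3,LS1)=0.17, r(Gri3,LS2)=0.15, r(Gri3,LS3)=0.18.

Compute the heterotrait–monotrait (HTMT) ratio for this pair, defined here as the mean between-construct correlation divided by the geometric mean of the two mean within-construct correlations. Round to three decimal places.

Between-construct mean = 1.40/9 = 0.1556.
Mean within-Gri = 2.09/3 = 0.6967; mean within-LS = 2.06/3 = 0.6867.
Geometric mean = √(0.6967 × 0.6867) = 0.6917.
HTMT = 0.1556 / 0.6917 = 0.225.

0.225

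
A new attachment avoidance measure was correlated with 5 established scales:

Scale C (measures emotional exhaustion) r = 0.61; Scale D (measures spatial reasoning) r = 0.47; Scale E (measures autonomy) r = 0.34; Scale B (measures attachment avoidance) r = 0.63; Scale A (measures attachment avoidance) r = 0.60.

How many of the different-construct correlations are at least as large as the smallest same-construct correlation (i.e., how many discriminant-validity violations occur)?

1

Convergent (same construct = attachment avoidance): Scale B, Scale A.
Smallest convergent = 0.60. Discriminant values: 0.61, 0.47, 0.34; count ≥ 0.60 → 1.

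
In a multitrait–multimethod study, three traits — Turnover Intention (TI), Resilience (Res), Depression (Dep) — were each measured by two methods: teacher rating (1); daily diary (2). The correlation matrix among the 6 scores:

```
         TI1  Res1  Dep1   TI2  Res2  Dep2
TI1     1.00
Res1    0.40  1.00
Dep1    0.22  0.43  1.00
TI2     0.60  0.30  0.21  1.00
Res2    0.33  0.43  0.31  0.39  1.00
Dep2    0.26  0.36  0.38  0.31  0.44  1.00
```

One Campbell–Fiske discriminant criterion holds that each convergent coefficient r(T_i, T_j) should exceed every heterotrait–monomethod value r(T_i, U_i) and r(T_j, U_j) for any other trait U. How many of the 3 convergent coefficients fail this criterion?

Each convergent coefficient versus the relevant comparison correlations:
TI (methods 1·2): 0.60 vs {0.40, 0.39, 0.22, 0.31} → pass.
Res (methods 1·2): 0.43 vs {0.40, 0.39, 0.43, 0.44} → fail.
Dep (methods 1·2): 0.38 vs {0.22, 0.31, 0.43, 0.44} → fail.
2 of 3 fail.

2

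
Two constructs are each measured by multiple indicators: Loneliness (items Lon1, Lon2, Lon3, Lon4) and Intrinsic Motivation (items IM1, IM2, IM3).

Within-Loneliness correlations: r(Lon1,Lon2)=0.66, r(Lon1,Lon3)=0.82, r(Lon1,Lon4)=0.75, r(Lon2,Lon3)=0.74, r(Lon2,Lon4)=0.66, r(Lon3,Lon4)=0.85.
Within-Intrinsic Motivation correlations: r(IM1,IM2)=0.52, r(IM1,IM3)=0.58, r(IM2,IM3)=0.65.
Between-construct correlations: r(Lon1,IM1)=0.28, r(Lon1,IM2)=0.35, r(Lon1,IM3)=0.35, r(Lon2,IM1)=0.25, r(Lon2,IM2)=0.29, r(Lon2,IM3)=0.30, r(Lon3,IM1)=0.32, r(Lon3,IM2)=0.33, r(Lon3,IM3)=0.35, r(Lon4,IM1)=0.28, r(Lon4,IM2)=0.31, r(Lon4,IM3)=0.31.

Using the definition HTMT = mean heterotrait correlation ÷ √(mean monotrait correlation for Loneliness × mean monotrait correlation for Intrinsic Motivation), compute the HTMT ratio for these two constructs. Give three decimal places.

0.470

Mean heterotrait r = 3.72/12 = 0.3100.
Mean within-Lon = 4.48/6 = 0.7467; mean within-IM = 1.75/3 = 0.5833.
Geometric mean = √(0.7467 × 0.5833) = 0.6600.
HTMT = 0.3100 / 0.6600 = 0.470.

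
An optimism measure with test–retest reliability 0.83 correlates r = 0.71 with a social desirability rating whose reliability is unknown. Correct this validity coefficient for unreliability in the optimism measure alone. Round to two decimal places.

0.78

Single correction: r_c = r_obs / √r_xx = 0.71 / √0.83 = 0.71 / 0.9110 ≈ 0.78.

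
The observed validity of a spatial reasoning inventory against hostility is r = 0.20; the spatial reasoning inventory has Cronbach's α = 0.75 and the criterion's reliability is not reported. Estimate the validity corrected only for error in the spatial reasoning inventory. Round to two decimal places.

Single correction: r_c = r_obs / √r_xx = 0.20 / √0.75 = 0.20 / 0.8660 ≈ 0.23.

0.23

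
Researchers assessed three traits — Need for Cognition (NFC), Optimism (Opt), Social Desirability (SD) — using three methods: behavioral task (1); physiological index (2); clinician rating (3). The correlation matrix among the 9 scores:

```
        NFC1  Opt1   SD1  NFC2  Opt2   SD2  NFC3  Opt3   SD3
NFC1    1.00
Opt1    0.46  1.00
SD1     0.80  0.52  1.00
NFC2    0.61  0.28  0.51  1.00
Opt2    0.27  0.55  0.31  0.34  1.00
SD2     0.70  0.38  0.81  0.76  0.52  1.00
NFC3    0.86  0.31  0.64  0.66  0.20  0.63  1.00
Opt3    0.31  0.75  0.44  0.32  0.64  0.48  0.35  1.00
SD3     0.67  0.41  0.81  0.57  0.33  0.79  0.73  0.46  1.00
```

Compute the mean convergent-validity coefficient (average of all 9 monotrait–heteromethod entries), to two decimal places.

0.72

Convergent values: 0.61, 0.86, 0.66, 0.55, 0.75, 0.64, 0.81, 0.81, 0.79; mean = 6.48/9 = 0.72.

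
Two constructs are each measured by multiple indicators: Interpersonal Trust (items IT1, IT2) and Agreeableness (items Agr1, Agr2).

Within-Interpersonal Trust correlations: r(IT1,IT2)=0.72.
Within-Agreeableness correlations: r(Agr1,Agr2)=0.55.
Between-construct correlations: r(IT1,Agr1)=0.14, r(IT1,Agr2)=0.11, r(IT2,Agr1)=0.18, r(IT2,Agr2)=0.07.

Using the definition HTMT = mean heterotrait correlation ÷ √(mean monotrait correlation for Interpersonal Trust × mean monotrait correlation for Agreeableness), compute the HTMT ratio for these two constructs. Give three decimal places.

Mean heterotrait r = 0.50/4 = 0.1250.
Mean within-IT = 0.72/1 = 0.7200; mean within-Agr = 0.55/1 = 0.5500.
Geometric mean = √(0.7200 × 0.5500) = 0.6293.
HTMT = 0.1250 / 0.6293 = 0.199.

0.199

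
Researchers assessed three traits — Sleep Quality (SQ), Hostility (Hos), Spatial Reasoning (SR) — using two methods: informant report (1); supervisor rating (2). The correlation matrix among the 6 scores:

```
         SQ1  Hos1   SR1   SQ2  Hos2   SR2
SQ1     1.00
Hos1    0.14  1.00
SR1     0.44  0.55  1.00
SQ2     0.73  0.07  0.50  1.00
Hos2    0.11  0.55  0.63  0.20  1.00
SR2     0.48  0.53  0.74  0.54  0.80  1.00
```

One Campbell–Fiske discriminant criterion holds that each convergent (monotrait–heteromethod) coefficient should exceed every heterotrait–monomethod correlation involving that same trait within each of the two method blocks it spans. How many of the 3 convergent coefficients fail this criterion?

2

Each convergent coefficient versus the relevant comparison correlations:
SQ (methods 1·2): 0.73 vs {0.14, 0.20, 0.44, 0.54} → pass.
Hos (methods 1·2): 0.55 vs {0.14, 0.20, 0.55, 0.80} → fail.
SR (methods 1·2): 0.74 vs {0.44, 0.54, 0.55, 0.80} → fail.
2 of 3 fail.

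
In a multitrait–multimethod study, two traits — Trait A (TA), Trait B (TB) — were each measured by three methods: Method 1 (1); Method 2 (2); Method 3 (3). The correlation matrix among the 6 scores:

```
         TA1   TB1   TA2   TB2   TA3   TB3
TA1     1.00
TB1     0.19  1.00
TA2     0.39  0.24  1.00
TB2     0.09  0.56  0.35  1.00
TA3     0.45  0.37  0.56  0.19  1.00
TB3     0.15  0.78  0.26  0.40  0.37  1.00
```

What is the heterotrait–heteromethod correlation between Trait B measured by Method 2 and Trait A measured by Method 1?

0.09

Different traits and methods: r(TB2, TA1) = 0.09.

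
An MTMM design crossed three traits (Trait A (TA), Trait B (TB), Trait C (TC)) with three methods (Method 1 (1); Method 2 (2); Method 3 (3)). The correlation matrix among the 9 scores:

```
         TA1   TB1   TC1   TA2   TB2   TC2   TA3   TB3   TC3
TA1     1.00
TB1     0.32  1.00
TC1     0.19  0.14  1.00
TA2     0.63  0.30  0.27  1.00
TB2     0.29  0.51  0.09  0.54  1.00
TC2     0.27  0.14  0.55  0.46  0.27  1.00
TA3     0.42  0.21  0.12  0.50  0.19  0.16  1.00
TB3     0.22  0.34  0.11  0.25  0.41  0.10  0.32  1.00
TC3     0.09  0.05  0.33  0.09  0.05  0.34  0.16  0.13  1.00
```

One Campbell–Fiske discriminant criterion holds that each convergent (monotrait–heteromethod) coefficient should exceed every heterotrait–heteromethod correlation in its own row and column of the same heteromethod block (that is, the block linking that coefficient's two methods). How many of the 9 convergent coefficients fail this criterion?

Convergent coefficients and their comparison sets:
TA (methods 1·2): 0.63 vs {0.29, 0.30, 0.27, 0.27} → pass.
TA (methods 1·3): 0.42 vs {0.22, 0.21, 0.09, 0.12} → pass.
TA (methods 2·3): 0.50 vs {0.25, 0.19, 0.09, 0.16} → pass.
TB (methods 1·2): 0.51 vs {0.30, 0.29, 0.14, 0.09} → pass.
TB (methods 1·3): 0.34 vs {0.21, 0.22, 0.05, 0.11} → pass.
TB (methods 2·3): 0.41 vs {0.19, 0.25, 0.05, 0.10} → pass.
TC (methods 1·2): 0.55 vs {0.27, 0.27, 0.09, 0.14} → pass.
TC (methods 1·3): 0.33 vs {0.12, 0.09, 0.11, 0.05} → pass.
TC (methods 2·3): 0.34 vs {0.16, 0.09, 0.10, 0.05} → pass.
0 of 9 fail.

0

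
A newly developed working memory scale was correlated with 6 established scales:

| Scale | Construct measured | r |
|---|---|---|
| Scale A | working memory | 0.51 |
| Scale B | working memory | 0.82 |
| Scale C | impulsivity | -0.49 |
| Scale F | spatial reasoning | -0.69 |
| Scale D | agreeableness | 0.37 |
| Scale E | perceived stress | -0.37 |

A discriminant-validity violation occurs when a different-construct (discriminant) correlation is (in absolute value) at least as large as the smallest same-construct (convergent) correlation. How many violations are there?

1

Convergent (same construct = working memory): Scale A, Scale B.
Smallest convergent = 0.51. Discriminant |r|: 0.49, 0.69, 0.37, 0.37; count ≥ 0.51 → 1.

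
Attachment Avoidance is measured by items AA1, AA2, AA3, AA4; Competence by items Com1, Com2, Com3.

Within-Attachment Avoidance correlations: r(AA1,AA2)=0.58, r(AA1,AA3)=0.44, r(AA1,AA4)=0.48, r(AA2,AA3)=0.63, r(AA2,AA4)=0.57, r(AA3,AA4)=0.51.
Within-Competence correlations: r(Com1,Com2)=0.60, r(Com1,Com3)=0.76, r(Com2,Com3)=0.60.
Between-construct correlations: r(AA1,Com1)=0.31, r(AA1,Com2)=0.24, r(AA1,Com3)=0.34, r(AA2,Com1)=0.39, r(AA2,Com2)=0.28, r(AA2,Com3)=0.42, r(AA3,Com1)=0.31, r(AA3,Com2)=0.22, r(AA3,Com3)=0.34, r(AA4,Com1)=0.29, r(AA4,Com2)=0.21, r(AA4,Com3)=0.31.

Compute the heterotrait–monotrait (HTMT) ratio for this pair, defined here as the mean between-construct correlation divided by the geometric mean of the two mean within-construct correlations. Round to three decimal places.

0.516

Mean between = 3.66/12 = 0.3050.
Mean within-AA = 3.21/6 = 0.5350; mean within-Com = 1.96/3 = 0.6533.
Geometric mean = √(0.5350 × 0.6533) = 0.5912.
HTMT = 0.3050 / 0.5912 = 0.516.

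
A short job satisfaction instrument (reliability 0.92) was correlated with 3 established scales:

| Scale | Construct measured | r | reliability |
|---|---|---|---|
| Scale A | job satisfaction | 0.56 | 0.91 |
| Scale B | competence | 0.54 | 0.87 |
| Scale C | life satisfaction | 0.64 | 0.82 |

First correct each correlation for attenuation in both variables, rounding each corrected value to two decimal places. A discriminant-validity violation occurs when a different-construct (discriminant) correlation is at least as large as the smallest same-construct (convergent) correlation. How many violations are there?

1

Disattenuated r (r / √(r_scale · r_new)):
  Scale A (conv): 0.56 / √(0.91·0.92) = 0.61
  Scale B (disc): 0.54 / √(0.87·0.92) = 0.60
  Scale C (disc): 0.64 / √(0.82·0.92) = 0.74
Smallest convergent = 0.61. Discriminant values: 0.60, 0.74; count ≥ 0.61 → 1.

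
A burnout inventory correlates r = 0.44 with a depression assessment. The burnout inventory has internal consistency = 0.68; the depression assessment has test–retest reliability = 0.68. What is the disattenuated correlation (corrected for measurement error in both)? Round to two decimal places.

r_true = r_obs / √(r_xx · r_yy) = 0.44 / √(0.68 × 0.68) = 0.44 / √0.4624 = 0.44 / 0.6800 ≈ 0.65.

0.65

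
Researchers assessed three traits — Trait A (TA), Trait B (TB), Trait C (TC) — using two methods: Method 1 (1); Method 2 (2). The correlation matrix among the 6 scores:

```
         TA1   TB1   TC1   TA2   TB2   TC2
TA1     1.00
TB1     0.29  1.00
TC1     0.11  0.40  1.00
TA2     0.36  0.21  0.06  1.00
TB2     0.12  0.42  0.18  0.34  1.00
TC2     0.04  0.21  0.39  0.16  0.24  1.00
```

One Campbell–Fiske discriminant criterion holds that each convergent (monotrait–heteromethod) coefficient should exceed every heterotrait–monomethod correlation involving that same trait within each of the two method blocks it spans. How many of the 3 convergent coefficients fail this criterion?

1

Each convergent coefficient versus the relevant comparison correlations:
TA (methods 1·2): 0.36 vs {0.29, 0.34, 0.11, 0.16} → pass.
TB (methods 1·2): 0.42 vs {0.29, 0.34, 0.40, 0.24} → pass.
TC (methods 1·2): 0.39 vs {0.11, 0.16, 0.40, 0.24} → fail.
1 of 3 fail.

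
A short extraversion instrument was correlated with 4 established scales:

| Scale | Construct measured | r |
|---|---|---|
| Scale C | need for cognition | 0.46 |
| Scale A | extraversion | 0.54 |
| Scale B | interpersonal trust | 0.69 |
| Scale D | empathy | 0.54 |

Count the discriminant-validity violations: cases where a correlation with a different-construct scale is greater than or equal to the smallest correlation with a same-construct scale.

2

Convergent (same construct = extraversion): Scale A.
Smallest convergent = 0.54. Discriminant values: 0.46, 0.69, 0.54; count ≥ 0.54 → 2.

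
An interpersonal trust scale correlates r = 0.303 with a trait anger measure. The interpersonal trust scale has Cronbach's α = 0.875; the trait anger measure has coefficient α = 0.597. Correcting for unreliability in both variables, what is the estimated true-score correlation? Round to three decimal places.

r_true = r_obs / √(r_xx · r_yy) = 0.303 / √(0.875 × 0.597) = 0.303 / √0.522375 = 0.303 / 0.7228 ≈ 0.419.

0.419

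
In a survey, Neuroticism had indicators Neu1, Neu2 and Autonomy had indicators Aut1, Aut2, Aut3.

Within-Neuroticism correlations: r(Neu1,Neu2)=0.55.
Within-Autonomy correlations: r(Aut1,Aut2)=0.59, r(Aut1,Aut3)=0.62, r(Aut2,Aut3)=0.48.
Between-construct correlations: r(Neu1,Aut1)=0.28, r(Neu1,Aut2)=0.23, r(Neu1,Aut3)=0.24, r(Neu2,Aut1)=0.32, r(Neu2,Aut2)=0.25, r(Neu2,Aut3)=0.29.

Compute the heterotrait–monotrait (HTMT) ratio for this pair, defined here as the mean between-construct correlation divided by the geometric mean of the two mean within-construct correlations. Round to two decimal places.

Mean between = 1.61/6 = 0.2683.
Mean within-Neu = 0.55/1 = 0.5500; mean within-Aut = 1.69/3 = 0.5633.
Geometric mean = √(0.5500 × 0.5633) = 0.5566.
HTMT = 0.2683 / 0.5566 = 0.48.

0.48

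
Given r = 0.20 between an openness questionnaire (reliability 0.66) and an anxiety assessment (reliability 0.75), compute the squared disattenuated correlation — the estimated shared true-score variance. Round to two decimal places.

0.08

Disattenuated r = 0.20 / √(0.66 × 0.75) = 0.20 / 0.7036 = 0.2843.
Shared true-score variance = 0.2843² = 0.0808 ≈ 0.08.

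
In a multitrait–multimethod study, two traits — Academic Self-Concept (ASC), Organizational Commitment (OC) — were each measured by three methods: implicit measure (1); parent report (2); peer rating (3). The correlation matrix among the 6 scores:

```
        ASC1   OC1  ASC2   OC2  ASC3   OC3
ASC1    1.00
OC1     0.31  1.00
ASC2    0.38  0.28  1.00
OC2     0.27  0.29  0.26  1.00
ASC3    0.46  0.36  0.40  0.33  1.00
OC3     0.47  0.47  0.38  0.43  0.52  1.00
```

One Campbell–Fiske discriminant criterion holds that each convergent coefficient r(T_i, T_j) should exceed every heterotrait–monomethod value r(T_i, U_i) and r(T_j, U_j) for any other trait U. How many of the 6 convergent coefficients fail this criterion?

5

Each convergent coefficient versus the relevant comparison correlations:
ASC (methods 1·2): 0.38 vs {0.31, 0.26} → pass.
ASC (methods 1·3): 0.46 vs {0.31, 0.52} → fail.
ASC (methods 2·3): 0.40 vs {0.26, 0.52} → fail.
OC (methods 1·2): 0.29 vs {0.31, 0.26} → fail.
OC (methods 1·3): 0.47 vs {0.31, 0.52} → fail.
OC (methods 2·3): 0.43 vs {0.26, 0.52} → fail.
5 of 6 fail.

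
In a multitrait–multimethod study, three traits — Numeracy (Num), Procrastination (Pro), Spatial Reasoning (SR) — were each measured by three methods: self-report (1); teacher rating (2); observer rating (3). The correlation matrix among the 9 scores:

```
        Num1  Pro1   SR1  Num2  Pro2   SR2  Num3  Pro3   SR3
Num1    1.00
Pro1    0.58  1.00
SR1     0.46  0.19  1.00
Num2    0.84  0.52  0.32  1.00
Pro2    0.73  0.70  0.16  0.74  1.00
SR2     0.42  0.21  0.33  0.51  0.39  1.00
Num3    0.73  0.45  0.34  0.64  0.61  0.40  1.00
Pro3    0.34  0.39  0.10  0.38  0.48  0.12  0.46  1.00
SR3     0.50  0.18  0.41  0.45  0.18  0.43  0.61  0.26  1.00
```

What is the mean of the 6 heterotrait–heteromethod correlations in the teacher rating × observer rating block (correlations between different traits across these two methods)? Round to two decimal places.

HTHM values (method 2 × method 3): 0.38, 0.45, 0.61, 0.18, 0.40, 0.12; mean = 2.14/6 = 0.36.

0.36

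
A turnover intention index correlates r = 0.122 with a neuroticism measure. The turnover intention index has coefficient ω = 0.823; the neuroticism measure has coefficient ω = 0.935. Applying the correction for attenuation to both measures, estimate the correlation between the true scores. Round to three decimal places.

0.139

r_true = r_obs / √(r_xx · r_yy) = 0.122 / √(0.823 × 0.935) = 0.122 / √0.769505 = 0.122 / 0.8772 ≈ 0.139.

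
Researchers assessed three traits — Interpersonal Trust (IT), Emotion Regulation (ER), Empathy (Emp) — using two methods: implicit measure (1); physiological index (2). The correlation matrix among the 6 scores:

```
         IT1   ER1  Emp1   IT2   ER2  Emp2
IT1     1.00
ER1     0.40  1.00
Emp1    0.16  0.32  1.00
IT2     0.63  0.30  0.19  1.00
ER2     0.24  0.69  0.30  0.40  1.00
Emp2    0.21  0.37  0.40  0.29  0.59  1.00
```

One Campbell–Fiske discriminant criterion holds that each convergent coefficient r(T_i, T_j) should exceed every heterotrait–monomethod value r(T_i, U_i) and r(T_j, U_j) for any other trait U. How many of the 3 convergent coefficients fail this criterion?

Each convergent coefficient versus the relevant comparison correlations:
IT (methods 1·2): 0.63 vs {0.40, 0.40, 0.16, 0.29} → pass.
ER (methods 1·2): 0.69 vs {0.40, 0.40, 0.32, 0.59} → pass.
Emp (methods 1·2): 0.40 vs {0.16, 0.29, 0.32, 0.59} → fail.
1 of 3 fail.

1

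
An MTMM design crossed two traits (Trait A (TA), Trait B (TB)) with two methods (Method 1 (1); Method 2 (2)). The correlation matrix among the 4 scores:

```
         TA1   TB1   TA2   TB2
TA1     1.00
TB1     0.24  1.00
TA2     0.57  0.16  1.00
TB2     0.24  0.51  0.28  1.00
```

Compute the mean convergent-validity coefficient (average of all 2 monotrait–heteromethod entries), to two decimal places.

0.54

Convergent values: 0.57, 0.51; mean = 1.08/2 = 0.54.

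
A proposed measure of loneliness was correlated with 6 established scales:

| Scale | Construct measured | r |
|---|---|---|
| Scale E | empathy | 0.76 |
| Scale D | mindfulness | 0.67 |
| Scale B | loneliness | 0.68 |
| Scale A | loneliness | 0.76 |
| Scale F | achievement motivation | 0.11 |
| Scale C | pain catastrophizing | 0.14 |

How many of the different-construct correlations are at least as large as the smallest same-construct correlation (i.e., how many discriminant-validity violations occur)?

Convergent (same construct = loneliness): Scale B, Scale A.
Smallest convergent = 0.68. Discriminant values: 0.76, 0.67, 0.11, 0.14; count ≥ 0.68 → 1.

1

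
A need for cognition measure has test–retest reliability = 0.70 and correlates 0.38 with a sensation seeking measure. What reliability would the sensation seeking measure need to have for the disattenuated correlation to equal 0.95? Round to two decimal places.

r_true = r_obs / √(r_xx · r_yy) ⇒ 0.95 = 0.38 / √(0.70 · r_yy).
√(0.70 · r_yy) = 0.38 / 0.95 = 0.4000; 0.70 · r_yy = 0.1600; r_yy = 0.1600 / 0.70 ≈ 0.23.

0.23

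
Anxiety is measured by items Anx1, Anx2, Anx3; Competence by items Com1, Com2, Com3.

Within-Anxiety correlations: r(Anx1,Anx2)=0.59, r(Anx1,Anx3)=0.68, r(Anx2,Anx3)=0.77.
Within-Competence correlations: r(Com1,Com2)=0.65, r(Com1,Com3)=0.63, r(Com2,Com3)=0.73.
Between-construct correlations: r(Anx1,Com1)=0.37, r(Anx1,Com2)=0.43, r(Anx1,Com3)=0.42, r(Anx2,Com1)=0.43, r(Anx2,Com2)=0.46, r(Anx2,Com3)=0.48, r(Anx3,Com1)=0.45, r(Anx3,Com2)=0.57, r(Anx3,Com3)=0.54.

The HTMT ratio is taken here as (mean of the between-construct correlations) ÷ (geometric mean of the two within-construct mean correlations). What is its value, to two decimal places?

0.68

Between-construct mean = 4.15/9 = 0.4611.
Mean within-Anx = 2.04/3 = 0.6800; mean within-Com = 2.01/3 = 0.6700.
Geometric mean = √(0.6800 × 0.6700) = 0.6750.
HTMT = 0.4611 / 0.6750 = 0.68.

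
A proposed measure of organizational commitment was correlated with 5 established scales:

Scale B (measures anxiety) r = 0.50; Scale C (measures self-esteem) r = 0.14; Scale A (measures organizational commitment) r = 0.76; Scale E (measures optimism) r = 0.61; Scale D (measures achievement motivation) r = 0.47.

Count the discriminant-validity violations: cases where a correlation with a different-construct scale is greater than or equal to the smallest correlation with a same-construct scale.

Convergent (same construct = organizational commitment): Scale A.
Smallest convergent = 0.76. Discriminant values: 0.50, 0.14, 0.61, 0.47; count ≥ 0.76 → 0.

0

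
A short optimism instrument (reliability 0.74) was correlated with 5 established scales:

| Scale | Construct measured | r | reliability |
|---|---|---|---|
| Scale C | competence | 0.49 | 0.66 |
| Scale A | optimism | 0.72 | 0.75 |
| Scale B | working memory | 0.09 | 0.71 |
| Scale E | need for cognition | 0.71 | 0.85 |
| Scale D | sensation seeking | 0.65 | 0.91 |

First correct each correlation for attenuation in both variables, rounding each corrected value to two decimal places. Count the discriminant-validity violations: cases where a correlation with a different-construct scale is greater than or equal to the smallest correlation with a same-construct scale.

Disattenuated r (r / √(r_scale · r_new)):
  Scale C (disc): 0.49 / √(0.66·0.74) = 0.70
  Scale A (conv): 0.72 / √(0.75·0.74) = 0.97
  Scale B (disc): 0.09 / √(0.71·0.74) = 0.12
  Scale E (disc): 0.71 / √(0.85·0.74) = 0.90
  Scale D (disc): 0.65 / √(0.91·0.74) = 0.79
Smallest convergent = 0.97. Discriminant values: 0.70, 0.12, 0.90, 0.79; count ≥ 0.97 → 0.

0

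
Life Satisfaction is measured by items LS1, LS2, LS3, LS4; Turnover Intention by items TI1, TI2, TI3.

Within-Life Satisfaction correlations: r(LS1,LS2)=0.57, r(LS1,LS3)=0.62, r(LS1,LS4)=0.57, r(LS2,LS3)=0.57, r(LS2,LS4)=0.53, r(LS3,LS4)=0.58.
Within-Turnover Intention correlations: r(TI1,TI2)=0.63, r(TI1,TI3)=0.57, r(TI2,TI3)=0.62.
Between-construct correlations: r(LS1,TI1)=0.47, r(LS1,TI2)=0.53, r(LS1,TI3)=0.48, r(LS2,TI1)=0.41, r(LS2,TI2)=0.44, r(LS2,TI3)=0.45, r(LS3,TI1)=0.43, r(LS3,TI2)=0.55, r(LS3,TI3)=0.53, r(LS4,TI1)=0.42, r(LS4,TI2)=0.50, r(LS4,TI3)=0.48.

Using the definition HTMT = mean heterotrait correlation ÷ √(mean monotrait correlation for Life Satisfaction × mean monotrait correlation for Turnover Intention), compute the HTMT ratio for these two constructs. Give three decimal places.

Mean heterotrait r = 5.69/12 = 0.4742.
Mean within-LS = 3.44/6 = 0.5733; mean within-TI = 1.82/3 = 0.6067.
Geometric mean = √(0.5733 × 0.6067) = 0.5898.
HTMT = 0.4742 / 0.5898 = 0.804.

0.804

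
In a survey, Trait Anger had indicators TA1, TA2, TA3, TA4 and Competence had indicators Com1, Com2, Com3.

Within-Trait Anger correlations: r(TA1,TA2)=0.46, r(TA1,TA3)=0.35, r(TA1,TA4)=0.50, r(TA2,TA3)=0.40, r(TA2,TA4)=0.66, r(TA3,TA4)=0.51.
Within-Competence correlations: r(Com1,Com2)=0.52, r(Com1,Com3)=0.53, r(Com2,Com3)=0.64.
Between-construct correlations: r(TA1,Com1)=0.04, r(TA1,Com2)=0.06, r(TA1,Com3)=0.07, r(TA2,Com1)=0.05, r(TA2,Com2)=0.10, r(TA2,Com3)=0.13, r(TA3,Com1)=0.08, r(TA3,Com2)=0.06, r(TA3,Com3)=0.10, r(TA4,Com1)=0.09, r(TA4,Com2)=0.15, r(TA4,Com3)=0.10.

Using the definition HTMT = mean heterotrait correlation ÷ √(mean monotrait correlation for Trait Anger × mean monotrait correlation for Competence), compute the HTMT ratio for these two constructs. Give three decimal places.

Between-construct mean = 1.03/12 = 0.0858.
Mean within-TA = 2.88/6 = 0.4800; mean within-Com = 1.69/3 = 0.5633.
Geometric mean = √(0.4800 × 0.5633) = 0.5200.
HTMT = 0.0858 / 0.5200 = 0.165.

0.165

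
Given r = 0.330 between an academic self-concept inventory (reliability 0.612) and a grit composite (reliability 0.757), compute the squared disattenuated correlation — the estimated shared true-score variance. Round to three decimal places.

0.235

Disattenuated r = 0.330 / √(0.612 × 0.757) = 0.330 / 0.6806 = 0.4849.
Shared true-score variance = 0.4849² = 0.2351 ≈ 0.235.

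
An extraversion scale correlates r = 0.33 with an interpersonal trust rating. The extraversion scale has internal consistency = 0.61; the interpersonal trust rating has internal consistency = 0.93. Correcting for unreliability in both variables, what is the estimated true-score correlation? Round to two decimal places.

r_true = r_obs / √(r_xx · r_yy) = 0.33 / √(0.61 × 0.93) = 0.33 / √0.5673 = 0.33 / 0.7532 ≈ 0.44.

0.44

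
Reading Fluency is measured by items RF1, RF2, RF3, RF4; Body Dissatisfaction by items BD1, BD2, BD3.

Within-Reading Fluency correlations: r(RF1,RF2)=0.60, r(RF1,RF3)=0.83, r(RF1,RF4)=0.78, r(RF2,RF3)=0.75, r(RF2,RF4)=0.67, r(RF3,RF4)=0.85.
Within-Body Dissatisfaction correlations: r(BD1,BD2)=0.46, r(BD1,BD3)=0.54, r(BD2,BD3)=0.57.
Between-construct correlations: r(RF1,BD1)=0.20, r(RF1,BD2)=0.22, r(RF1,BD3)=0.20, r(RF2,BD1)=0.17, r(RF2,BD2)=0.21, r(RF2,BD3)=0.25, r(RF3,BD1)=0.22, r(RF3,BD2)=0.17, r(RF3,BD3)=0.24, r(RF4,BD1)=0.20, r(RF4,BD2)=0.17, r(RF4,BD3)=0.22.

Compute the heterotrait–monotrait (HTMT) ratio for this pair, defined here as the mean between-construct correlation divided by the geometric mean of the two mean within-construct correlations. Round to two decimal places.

Mean between = 2.47/12 = 0.2058.
Mean within-RF = 4.48/6 = 0.7467; mean within-BD = 1.57/3 = 0.5233.
Geometric mean = √(0.7467 × 0.5233) = 0.6251.
HTMT = 0.2058 / 0.6251 = 0.33.

0.33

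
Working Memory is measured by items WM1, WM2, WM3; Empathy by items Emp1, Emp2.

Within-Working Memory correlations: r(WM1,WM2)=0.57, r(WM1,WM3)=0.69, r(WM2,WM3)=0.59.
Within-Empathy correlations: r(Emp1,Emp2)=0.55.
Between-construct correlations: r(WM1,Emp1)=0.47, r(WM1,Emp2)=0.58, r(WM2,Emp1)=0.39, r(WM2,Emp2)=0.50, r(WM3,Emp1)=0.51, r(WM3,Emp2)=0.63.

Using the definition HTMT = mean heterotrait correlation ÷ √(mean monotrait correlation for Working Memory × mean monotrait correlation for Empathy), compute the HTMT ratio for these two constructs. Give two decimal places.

0.88

Mean heterotrait r = 3.08/6 = 0.5133.
Mean within-WM = 1.85/3 = 0.6167; mean within-Emp = 0.55/1 = 0.5500.
Geometric mean = √(0.6167 × 0.5500) = 0.5824.
HTMT = 0.5133 / 0.5824 = 0.88.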